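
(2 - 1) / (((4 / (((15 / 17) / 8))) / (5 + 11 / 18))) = 505 / 3264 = 0.15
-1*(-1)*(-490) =-490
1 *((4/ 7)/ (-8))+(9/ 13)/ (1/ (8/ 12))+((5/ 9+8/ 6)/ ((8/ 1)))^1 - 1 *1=-2449/ 6552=-0.37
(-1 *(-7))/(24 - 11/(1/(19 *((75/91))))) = -637/13491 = -0.05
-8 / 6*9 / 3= -4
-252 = -252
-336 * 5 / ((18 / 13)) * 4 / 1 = -14560 / 3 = -4853.33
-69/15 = -4.60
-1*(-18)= 18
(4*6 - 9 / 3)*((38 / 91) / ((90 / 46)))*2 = 1748 / 195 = 8.96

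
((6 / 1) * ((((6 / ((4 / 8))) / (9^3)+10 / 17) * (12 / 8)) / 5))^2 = 6240004 / 5267025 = 1.18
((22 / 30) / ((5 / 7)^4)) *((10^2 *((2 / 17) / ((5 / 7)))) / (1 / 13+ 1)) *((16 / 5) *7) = 153817664 / 159375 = 965.13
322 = 322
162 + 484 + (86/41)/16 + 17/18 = 647.08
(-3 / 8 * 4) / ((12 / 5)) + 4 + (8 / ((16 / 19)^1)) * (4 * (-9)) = -2709 / 8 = -338.62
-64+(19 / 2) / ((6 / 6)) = -109 / 2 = -54.50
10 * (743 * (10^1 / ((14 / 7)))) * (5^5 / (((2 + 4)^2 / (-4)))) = -116093750 / 9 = -12899305.56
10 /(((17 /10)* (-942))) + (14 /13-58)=-5925830 /104091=-56.93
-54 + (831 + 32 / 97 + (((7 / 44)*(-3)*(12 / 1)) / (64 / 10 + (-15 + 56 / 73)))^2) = 8291762849714 / 10659649033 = 777.86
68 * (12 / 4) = 204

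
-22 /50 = -11 /25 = -0.44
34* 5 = 170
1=1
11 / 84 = 0.13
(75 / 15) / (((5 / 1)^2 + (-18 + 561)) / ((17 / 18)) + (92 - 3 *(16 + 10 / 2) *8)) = 17 / 644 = 0.03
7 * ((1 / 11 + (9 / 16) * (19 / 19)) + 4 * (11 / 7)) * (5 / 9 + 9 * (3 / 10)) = 2504857 / 15840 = 158.13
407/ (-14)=-407/ 14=-29.07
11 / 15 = 0.73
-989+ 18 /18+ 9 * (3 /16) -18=-16069 /16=-1004.31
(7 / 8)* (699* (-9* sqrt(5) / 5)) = -44037* sqrt(5) / 40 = -2461.74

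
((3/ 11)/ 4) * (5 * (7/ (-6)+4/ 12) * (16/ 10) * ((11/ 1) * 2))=-10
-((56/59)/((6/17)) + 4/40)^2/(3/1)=-24373969/9398700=-2.59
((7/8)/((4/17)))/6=119/192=0.62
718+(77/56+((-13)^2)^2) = 234243/8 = 29280.38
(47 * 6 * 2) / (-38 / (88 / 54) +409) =1.46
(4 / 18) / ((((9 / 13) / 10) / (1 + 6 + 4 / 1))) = 2860 / 81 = 35.31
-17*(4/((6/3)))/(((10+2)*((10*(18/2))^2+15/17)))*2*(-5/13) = 289/1074177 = 0.00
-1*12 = -12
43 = 43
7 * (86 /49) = 86 /7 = 12.29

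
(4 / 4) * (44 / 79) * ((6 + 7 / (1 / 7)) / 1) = 2420 / 79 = 30.63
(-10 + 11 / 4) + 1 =-25 / 4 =-6.25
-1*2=-2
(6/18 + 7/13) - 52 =-1994/39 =-51.13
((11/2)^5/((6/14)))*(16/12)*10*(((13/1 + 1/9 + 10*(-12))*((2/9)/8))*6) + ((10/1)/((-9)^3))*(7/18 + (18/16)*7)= -36602464885/13122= -2789396.81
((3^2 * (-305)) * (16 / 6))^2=53582400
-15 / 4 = -3.75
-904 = -904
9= 9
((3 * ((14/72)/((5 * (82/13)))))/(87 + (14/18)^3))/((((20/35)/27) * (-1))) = -4179357/418304960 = -0.01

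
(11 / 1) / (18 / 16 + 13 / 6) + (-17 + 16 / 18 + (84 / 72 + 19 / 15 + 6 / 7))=-471763 / 49770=-9.48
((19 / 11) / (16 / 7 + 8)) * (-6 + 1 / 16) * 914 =-5774195 / 6336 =-911.33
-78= -78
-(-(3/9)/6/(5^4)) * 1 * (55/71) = 11/159750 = 0.00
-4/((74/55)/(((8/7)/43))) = -880/11137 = -0.08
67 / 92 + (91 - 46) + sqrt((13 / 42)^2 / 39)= sqrt(39) / 126 + 4207 / 92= 45.78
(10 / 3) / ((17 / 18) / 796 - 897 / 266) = -6352080 / 6423847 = -0.99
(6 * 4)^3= 13824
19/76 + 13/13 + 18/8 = 7/2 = 3.50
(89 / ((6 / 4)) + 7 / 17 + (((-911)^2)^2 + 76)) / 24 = 17563606092607 / 612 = 28698702765.70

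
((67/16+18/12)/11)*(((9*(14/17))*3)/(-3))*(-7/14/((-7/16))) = -819/187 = -4.38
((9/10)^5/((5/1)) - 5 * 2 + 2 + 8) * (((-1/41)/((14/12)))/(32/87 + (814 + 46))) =-0.00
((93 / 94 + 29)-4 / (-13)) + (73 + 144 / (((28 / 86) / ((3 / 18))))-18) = 1360183 / 8554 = 159.01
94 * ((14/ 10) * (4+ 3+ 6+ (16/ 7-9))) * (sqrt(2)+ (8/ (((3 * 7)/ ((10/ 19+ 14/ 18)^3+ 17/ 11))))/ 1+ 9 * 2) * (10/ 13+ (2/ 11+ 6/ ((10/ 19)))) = 212997.97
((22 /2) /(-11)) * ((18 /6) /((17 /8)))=-24 /17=-1.41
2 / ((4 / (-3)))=-1.50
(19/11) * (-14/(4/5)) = -665/22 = -30.23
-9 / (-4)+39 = 165 / 4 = 41.25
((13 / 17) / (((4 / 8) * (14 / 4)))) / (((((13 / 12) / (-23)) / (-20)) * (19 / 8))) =176640 / 2261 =78.12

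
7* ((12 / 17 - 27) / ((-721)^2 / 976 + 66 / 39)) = -39700752 / 115249885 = -0.34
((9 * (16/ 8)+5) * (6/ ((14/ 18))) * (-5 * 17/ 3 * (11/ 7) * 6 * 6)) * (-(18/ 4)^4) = 11428638705/ 98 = 116618762.30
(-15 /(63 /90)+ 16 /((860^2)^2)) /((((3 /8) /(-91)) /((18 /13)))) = 15384604499979 /2136750625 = 7200.00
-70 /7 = -10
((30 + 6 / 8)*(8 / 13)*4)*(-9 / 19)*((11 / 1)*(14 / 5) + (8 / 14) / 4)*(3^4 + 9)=-9086256 / 91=-99848.97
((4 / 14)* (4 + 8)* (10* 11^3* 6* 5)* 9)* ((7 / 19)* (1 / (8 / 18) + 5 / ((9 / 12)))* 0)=0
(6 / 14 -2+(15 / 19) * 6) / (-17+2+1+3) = -421 / 1463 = -0.29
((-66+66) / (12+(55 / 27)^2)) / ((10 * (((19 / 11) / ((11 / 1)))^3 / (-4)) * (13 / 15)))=0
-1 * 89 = -89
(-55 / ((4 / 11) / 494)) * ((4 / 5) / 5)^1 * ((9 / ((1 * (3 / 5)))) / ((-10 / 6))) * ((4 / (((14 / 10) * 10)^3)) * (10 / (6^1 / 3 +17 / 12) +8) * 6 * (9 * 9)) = 8366447232 / 10045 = 832896.69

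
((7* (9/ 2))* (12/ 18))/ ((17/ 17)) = 21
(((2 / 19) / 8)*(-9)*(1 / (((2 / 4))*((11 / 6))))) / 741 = -9 / 51623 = -0.00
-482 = -482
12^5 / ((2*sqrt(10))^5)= 972*sqrt(10) / 125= 24.59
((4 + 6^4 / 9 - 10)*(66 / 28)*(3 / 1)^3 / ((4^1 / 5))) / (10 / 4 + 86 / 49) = 717255 / 278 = 2580.05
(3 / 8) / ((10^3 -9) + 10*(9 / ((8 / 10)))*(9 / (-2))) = 3 / 3878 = 0.00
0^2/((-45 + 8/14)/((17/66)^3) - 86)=0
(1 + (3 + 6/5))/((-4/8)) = -52/5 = -10.40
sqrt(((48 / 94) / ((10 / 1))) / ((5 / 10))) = 2 * sqrt(1410) / 235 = 0.32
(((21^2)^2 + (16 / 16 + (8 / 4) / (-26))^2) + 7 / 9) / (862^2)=73952020 / 282542481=0.26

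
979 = 979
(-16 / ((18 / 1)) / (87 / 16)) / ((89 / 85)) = -10880 / 69687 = -0.16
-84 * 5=-420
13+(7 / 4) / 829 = 43115 / 3316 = 13.00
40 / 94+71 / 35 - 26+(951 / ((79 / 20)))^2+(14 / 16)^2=38071167078013 / 657052480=57942.35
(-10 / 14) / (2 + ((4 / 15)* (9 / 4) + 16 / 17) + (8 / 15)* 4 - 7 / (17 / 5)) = -0.20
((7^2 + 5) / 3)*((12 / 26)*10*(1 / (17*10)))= 108 / 221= 0.49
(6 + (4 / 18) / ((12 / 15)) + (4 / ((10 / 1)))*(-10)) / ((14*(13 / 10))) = 205 / 1638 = 0.13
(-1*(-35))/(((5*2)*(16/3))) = 21/32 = 0.66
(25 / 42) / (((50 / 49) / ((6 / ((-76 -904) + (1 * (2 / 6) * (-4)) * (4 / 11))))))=-231 / 64712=-0.00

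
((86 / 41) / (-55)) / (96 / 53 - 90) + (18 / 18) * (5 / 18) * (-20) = -87825413 / 15809805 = -5.56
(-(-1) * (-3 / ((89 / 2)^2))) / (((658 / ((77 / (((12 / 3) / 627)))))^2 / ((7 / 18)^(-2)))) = -11559171987 / 3429507844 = -3.37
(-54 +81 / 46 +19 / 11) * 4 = -51118 / 253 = -202.05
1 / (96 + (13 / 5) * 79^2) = 5 / 81613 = 0.00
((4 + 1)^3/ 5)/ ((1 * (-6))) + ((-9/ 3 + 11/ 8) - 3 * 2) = -283/ 24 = -11.79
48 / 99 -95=-94.52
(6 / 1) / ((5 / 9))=54 / 5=10.80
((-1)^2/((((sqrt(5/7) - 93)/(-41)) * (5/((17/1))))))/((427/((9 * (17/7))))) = 106641 * sqrt(35)/904740410 + 9917613/129248630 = 0.08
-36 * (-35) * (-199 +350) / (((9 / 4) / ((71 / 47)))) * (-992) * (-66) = 393078174720 / 47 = 8363365419.57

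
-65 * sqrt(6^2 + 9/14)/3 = -65 * sqrt(798)/14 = -131.16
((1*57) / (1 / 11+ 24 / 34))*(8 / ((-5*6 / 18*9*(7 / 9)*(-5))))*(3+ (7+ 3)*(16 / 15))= 3496152 / 26075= 134.08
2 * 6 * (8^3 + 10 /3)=6184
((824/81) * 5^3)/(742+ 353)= 20600/17739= 1.16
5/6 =0.83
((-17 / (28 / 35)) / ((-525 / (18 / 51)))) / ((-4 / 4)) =-1 / 70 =-0.01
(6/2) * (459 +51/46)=63495/46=1380.33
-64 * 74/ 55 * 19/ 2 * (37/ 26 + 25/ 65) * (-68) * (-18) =-1294149888/ 715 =-1809999.84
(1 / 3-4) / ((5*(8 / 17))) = -187 / 120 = -1.56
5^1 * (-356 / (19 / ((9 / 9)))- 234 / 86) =-87655 / 817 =-107.29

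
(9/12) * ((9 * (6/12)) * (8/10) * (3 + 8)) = 297/10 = 29.70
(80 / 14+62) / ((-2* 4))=-237 / 28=-8.46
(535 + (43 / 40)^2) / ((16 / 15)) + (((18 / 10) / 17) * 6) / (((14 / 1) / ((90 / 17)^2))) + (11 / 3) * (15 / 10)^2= 90183479517 / 176081920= 512.17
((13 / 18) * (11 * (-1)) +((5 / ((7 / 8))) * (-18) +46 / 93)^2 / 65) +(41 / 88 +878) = 192387863729 / 186472440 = 1031.72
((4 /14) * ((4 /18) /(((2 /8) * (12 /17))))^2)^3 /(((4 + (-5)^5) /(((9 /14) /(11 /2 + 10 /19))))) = -0.00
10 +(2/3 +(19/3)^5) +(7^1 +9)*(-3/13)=32211319/3159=10196.68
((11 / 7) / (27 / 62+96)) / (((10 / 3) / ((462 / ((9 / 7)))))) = 52514 / 29895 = 1.76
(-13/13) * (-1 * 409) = 409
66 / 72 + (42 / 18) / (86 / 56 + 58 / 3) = 21635 / 21036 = 1.03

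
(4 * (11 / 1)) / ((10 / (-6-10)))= -352 / 5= -70.40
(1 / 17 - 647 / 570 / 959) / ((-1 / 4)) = -1071262 / 4646355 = -0.23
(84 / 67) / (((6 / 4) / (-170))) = -9520 / 67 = -142.09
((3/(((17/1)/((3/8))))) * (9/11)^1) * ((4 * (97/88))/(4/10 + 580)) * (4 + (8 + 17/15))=515943/95510624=0.01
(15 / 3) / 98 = 5 / 98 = 0.05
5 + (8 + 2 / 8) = 53 / 4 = 13.25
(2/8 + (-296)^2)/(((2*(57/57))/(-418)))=-73247185/4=-18311796.25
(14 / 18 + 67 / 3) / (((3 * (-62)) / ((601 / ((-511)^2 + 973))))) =-31252 / 109686339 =-0.00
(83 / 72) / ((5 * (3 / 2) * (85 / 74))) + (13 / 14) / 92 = 2126899 / 14779800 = 0.14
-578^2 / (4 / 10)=-835210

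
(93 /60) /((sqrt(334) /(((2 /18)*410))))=1271*sqrt(334) /6012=3.86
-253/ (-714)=253/ 714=0.35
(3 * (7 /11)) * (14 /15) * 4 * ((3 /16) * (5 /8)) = 147 /176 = 0.84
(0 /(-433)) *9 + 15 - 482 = -467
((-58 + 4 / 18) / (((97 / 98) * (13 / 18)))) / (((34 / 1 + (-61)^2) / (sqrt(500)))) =-15680 * sqrt(5) / 72847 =-0.48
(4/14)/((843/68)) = 136/5901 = 0.02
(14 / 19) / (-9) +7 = 1183 / 171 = 6.92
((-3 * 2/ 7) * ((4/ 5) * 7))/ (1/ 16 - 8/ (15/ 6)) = 384/ 251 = 1.53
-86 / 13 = -6.62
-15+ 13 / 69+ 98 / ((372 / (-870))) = -521927 / 2139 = -244.01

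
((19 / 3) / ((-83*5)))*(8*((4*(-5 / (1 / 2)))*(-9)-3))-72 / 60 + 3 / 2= -35927 / 830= -43.29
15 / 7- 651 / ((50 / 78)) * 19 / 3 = -1125204 / 175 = -6429.74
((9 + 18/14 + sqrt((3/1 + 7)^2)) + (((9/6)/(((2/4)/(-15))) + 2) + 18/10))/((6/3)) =-366/35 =-10.46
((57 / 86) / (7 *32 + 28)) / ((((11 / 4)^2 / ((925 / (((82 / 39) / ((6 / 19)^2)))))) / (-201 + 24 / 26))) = -86613300 / 28371959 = -3.05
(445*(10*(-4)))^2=316840000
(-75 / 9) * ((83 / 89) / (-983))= 2075 / 262461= 0.01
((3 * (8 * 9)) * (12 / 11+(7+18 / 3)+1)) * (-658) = -23593248 / 11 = -2144840.73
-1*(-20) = 20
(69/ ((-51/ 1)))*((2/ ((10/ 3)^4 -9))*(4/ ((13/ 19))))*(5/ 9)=-0.08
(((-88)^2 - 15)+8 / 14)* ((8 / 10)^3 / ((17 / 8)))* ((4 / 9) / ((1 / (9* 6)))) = 664866816 / 14875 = 44696.93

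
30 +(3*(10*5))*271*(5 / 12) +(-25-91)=16851.50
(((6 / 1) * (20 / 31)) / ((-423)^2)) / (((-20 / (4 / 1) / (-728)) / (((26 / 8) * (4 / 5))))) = 75712 / 9244665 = 0.01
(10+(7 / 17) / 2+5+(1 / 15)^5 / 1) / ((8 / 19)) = 7459341271 / 206550000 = 36.11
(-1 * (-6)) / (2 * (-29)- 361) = -6 / 419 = -0.01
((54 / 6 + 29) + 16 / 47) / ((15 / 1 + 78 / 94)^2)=42347 / 276768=0.15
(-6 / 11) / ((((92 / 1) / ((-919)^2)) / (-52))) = 65875758 / 253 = 260378.49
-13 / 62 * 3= -0.63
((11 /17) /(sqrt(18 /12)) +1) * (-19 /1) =-19 - 209 * sqrt(6) /51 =-29.04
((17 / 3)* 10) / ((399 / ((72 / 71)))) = 0.14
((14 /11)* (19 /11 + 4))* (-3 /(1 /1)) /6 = -3.64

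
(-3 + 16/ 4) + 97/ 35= 132/ 35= 3.77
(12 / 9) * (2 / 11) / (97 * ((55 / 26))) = 208 / 176055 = 0.00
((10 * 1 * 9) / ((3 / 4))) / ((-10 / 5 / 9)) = -540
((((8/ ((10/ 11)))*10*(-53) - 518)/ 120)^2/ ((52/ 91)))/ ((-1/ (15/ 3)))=-46992967/ 2880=-16317.00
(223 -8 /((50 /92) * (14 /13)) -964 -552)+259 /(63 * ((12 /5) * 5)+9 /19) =-3285769616 /2515275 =-1306.33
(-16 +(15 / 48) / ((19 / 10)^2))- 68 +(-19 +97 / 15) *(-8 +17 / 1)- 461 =-4748691 / 7220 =-657.71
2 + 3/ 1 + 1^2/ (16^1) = 81/ 16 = 5.06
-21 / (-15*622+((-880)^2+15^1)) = -21 / 765085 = -0.00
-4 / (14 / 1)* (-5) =10 / 7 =1.43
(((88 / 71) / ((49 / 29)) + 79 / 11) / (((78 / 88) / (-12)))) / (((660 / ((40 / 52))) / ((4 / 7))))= -248544 / 3482479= -0.07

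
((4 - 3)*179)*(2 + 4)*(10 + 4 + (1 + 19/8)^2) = 872625/32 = 27269.53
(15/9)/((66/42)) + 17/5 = 736/165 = 4.46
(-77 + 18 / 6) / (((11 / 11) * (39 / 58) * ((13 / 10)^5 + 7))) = -429200000 / 41780427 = -10.27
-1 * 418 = -418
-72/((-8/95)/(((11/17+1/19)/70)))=1017/119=8.55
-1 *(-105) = 105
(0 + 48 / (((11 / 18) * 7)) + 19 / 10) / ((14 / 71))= 717313 / 10780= 66.54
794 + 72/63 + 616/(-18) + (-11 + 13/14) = 94607/126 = 750.85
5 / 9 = 0.56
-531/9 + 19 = -40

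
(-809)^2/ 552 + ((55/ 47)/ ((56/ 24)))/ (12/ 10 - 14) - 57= 1639723819/ 1452864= 1128.61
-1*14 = -14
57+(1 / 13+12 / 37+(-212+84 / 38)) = -1392676 / 9139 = -152.39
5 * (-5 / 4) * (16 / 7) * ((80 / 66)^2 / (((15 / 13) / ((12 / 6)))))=-832000 / 22869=-36.38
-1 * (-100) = 100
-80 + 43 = -37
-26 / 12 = -13 / 6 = -2.17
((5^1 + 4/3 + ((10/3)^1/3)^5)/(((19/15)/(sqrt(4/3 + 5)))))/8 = 2369885* sqrt(57)/8975448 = 1.99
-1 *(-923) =923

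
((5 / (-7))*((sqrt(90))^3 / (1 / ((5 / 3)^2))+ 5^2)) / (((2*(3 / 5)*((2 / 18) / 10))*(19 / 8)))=-54061.09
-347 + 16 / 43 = -346.63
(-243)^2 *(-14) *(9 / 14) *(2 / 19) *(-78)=82904796 / 19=4363410.32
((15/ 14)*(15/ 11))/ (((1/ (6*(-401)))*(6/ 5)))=-451125/ 154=-2929.38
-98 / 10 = -49 / 5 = -9.80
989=989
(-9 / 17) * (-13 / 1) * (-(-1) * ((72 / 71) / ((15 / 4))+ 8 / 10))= 8892 / 1207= 7.37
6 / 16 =3 / 8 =0.38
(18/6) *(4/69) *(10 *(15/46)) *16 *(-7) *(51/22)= -856800/5819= -147.24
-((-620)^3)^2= -56800235584000000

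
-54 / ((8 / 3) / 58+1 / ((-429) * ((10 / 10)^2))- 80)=0.68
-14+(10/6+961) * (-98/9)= -283402/27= -10496.37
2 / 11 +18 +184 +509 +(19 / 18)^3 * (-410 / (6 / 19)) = -157002647 / 192456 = -815.78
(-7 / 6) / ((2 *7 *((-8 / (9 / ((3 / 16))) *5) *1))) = 1 / 10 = 0.10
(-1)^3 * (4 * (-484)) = 1936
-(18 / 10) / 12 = -3 / 20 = -0.15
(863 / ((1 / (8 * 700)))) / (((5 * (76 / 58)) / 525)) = 7357938000 / 19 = 387259894.74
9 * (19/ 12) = 57/ 4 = 14.25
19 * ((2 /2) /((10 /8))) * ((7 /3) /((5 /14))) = 7448 /75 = 99.31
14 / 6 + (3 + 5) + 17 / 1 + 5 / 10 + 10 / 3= 187 / 6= 31.17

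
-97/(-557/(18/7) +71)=1746/2621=0.67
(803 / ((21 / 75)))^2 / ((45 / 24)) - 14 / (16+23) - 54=8382413120 / 1911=4386401.42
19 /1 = 19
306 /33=102 /11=9.27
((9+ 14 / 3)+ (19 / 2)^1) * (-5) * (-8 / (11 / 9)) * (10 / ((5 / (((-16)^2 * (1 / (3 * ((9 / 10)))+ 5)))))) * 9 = 206387200 / 11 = 18762472.73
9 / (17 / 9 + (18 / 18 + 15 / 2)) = 162 / 187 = 0.87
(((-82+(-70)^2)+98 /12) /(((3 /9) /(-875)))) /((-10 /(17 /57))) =86147075 /228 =377838.05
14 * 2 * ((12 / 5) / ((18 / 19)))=1064 / 15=70.93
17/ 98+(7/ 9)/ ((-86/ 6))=1507/ 12642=0.12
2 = 2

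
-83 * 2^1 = -166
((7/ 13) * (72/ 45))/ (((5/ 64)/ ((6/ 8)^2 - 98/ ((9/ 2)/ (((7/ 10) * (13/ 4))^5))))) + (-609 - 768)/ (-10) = -2119384432693/ 146250000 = -14491.52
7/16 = 0.44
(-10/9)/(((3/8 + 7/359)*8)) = -3590/10197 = -0.35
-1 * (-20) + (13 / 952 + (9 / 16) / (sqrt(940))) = 9 * sqrt(235) / 7520 + 19053 / 952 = 20.03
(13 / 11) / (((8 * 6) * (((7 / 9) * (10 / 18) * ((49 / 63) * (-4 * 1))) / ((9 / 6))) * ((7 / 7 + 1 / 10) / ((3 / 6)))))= -9477 / 758912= -0.01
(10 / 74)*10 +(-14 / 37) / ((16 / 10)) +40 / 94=10715 / 6956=1.54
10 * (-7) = -70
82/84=41/42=0.98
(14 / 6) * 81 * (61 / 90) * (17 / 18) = 7259 / 60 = 120.98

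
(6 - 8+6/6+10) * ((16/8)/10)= 9/5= 1.80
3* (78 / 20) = 117 / 10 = 11.70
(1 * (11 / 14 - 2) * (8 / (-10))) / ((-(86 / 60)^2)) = -6120 / 12943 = -0.47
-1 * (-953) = 953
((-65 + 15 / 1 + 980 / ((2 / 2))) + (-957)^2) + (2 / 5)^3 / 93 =10657555883 / 11625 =916779.00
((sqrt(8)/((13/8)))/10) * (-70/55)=-112 * sqrt(2)/715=-0.22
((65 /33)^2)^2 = 17850625 /1185921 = 15.05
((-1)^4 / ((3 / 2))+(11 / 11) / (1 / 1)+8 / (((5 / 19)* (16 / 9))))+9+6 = 1013 / 30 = 33.77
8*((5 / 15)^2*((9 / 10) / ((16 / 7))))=7 / 20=0.35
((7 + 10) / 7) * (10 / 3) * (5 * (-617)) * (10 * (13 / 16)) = -17044625 / 84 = -202912.20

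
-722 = -722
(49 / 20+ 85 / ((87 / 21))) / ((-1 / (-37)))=492877 / 580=849.79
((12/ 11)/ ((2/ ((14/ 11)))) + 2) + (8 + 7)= 2141/ 121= 17.69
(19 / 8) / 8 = 19 / 64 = 0.30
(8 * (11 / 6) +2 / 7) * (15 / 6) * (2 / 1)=1570 / 21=74.76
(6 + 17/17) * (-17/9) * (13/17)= -91/9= -10.11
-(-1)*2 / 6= 1 / 3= 0.33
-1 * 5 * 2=-10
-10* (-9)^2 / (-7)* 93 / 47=75330 / 329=228.97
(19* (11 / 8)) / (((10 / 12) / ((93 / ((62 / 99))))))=186219 / 40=4655.48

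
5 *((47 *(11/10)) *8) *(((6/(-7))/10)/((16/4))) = -1551/35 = -44.31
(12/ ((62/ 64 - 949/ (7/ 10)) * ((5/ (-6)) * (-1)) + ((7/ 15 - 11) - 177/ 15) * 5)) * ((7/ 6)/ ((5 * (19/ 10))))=-37632/ 31680505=-0.00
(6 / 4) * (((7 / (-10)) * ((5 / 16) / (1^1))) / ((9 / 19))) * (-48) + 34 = 269 / 4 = 67.25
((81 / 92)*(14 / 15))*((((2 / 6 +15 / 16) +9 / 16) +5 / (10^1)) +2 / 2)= 63 / 23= 2.74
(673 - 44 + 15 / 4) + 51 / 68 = 1267 / 2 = 633.50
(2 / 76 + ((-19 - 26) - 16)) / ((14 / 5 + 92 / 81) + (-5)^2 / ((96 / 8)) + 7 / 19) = -268110 / 28087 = -9.55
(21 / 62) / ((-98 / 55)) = -0.19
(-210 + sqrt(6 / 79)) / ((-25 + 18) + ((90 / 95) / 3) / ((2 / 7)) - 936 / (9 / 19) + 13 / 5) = 19950 / 188033 - 95 *sqrt(474) / 14854607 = 0.11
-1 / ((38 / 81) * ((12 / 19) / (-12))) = 81 / 2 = 40.50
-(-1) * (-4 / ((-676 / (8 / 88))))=1 / 1859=0.00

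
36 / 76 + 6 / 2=66 / 19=3.47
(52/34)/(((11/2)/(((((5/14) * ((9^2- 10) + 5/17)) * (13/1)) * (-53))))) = -108558840/22253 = -4878.39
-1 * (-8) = 8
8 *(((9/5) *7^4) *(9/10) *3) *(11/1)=25671492/25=1026859.68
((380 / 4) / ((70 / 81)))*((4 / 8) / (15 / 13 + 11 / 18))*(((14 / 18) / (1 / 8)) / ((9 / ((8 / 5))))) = 71136 / 2065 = 34.45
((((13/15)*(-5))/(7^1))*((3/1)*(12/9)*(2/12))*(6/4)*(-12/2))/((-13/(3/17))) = -6/119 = -0.05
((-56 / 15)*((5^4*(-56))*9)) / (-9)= -392000 / 3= -130666.67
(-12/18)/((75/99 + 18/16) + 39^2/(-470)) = 41360/83977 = 0.49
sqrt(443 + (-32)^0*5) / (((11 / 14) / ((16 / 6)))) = 896*sqrt(7) / 33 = 71.84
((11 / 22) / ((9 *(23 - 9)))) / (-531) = -1 / 133812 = -0.00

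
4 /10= 2 /5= 0.40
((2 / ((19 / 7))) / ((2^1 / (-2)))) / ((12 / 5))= -0.31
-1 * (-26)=26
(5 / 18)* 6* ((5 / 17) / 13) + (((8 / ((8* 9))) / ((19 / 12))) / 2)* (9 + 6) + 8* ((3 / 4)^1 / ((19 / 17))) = 74731 / 12597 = 5.93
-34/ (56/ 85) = -1445/ 28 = -51.61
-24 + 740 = 716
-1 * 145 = -145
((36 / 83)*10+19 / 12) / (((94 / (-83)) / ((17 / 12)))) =-100249 / 13536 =-7.41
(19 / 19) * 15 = 15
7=7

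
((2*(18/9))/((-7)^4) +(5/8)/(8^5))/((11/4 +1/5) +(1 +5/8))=1767635/4799234048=0.00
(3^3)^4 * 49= 26040609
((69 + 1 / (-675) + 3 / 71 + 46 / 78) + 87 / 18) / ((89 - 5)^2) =0.01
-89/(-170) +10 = 1789/170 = 10.52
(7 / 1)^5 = 16807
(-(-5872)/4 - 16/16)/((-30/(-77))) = 37653/10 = 3765.30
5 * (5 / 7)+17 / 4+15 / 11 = 2829 / 308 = 9.19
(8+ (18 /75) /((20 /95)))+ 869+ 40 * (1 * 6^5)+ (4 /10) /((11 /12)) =171555217 /550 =311918.58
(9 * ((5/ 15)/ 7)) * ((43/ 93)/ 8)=43/ 1736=0.02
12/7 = 1.71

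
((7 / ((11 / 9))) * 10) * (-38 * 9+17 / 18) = -214865 / 11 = -19533.18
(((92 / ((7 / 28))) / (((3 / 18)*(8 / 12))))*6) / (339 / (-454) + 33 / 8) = 12029184 / 2045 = 5882.24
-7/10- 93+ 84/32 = -3643/40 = -91.08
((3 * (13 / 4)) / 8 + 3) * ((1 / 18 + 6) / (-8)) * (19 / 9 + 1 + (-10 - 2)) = 2725 / 96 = 28.39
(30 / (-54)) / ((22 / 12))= -10 / 33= -0.30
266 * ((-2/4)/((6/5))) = -665/6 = -110.83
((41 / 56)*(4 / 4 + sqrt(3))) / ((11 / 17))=697 / 616 + 697*sqrt(3) / 616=3.09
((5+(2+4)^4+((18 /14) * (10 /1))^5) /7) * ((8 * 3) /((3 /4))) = 189656509024 /117649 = 1612053.73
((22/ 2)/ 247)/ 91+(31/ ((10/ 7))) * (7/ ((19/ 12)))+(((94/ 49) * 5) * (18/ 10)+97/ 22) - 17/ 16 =16137210379/ 138458320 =116.55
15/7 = 2.14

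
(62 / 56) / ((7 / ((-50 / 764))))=-0.01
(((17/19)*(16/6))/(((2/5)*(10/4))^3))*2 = 272/57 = 4.77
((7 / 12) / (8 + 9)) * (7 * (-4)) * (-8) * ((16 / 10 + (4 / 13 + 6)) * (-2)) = -402976 / 3315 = -121.56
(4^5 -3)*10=10210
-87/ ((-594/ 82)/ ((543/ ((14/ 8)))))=860836/ 231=3726.56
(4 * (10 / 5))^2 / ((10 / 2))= 64 / 5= 12.80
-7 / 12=-0.58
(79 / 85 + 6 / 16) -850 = -577113 / 680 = -848.70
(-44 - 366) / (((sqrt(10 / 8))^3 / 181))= -118736 * sqrt(5) / 5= -53100.35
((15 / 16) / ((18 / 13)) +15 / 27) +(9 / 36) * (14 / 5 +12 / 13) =40499 / 18720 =2.16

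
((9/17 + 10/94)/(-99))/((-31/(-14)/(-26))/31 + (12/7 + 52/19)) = -501904/347648895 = -0.00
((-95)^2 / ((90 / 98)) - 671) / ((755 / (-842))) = -69385852 / 6795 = -10211.31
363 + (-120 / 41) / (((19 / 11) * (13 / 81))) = 3569181 / 10127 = 352.44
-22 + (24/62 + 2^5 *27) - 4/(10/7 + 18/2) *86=1831674/2263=809.40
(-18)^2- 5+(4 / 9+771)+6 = 9868 / 9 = 1096.44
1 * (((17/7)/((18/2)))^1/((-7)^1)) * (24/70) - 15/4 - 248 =-5181287/20580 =-251.76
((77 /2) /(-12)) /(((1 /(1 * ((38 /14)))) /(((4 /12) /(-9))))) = 209 /648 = 0.32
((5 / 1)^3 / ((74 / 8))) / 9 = 500 / 333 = 1.50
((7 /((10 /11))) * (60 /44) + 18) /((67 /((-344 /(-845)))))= 9804 /56615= 0.17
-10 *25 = -250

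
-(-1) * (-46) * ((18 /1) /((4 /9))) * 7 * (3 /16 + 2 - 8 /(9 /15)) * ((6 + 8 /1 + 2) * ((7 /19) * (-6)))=-97677090 /19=-5140899.47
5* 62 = 310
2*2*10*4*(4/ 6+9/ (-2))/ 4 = -460/ 3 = -153.33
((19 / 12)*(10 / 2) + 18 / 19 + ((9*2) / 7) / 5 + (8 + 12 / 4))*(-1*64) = -2601904 / 1995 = -1304.21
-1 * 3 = -3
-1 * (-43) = 43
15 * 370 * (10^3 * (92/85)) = 102120000/17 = 6007058.82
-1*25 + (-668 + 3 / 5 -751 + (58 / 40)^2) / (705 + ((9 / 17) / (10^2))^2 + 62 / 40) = -55141339300 / 2041929581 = -27.00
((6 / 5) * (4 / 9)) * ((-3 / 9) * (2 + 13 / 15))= -344 / 675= -0.51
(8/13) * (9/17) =72/221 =0.33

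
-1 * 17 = -17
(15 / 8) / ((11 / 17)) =255 / 88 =2.90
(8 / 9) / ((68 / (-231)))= -154 / 51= -3.02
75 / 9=8.33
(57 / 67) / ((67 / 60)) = 3420 / 4489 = 0.76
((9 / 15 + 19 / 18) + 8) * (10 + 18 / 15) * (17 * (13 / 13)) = 413644 / 225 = 1838.42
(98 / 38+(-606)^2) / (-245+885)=6977533 / 12160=573.81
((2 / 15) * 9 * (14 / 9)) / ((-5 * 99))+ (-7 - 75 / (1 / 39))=-21770128 / 7425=-2932.00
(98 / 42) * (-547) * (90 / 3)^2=-1148700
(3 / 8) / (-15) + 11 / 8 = 27 / 20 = 1.35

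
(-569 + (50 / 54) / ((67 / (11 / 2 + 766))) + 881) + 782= 3996667 / 3618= 1104.66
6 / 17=0.35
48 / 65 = 0.74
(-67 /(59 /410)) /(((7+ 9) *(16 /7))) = -96145 /7552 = -12.73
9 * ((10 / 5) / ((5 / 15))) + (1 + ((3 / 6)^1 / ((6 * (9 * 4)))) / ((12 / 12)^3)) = 23761 / 432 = 55.00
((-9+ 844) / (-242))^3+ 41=-1110867 / 14172488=-0.08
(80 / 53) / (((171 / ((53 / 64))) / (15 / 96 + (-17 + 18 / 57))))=-50245 / 415872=-0.12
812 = 812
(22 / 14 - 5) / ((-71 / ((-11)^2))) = 2904 / 497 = 5.84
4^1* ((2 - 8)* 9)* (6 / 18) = -72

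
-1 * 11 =-11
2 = 2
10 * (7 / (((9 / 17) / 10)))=11900 / 9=1322.22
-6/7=-0.86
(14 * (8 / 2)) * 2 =112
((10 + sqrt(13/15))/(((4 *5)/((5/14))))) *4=sqrt(195)/210 + 5/7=0.78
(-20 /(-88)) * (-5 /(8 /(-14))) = 175 /88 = 1.99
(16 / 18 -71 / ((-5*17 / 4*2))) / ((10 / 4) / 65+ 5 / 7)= 356356 / 104805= 3.40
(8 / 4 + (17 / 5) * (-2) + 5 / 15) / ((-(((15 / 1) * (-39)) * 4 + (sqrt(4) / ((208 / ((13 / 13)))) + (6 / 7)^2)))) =-341432 / 178812705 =-0.00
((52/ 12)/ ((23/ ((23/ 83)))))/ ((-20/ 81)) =-351/ 1660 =-0.21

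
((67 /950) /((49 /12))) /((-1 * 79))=-402 /1838725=-0.00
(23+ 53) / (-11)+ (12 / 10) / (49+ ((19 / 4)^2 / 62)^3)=-6043378101044 / 877807861205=-6.88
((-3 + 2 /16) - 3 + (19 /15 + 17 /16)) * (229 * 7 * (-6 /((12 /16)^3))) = 10913224 /135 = 80838.70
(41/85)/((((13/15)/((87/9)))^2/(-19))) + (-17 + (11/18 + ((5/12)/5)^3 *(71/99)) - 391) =-760606997393/491489856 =-1547.55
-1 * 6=-6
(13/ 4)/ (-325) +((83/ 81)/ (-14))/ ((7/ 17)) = -74519/ 396900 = -0.19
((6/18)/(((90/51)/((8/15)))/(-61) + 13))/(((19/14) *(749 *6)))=0.00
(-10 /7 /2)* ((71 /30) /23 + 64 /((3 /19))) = -279751 /966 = -289.60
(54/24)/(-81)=-1/36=-0.03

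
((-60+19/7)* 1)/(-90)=401/630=0.64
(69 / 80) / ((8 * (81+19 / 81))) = 5589 / 4211200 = 0.00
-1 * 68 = -68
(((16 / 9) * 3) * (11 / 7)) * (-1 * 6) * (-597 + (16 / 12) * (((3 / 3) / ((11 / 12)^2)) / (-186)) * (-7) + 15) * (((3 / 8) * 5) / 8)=16371435 / 2387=6858.58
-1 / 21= -0.05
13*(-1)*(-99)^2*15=-1911195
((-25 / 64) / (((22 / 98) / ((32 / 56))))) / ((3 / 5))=-875 / 528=-1.66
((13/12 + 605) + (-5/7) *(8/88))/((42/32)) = 2239844/4851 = 461.73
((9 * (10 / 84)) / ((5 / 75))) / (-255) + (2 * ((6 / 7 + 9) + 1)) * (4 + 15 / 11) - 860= -1946733 / 2618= -743.60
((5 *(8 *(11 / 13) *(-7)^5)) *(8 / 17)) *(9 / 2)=-1204628.42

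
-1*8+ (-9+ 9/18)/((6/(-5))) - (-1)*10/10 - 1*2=-23/12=-1.92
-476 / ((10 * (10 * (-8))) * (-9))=-119 / 1800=-0.07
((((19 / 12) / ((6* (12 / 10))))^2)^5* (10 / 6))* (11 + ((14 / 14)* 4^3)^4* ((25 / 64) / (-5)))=-130794982482032729638671875 / 226379693794030958489370624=-0.58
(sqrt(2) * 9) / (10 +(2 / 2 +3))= 9 * sqrt(2) / 14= 0.91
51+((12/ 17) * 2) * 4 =963/ 17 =56.65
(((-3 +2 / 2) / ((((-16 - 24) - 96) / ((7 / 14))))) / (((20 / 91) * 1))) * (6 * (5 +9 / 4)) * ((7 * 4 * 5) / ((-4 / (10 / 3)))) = -92365 / 544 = -169.79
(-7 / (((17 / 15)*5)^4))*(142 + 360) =-284634 / 83521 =-3.41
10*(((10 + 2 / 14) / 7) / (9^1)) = 710 / 441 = 1.61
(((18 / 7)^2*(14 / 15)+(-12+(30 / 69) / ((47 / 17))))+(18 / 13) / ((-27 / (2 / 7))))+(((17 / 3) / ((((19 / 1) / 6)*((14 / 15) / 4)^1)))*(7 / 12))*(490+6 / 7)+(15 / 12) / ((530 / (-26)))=1859653654811 / 849082260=2190.19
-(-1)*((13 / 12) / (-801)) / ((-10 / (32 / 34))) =26 / 204255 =0.00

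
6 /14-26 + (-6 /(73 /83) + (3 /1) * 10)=-1223 /511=-2.39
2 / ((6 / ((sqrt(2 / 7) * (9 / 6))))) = sqrt(14) / 14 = 0.27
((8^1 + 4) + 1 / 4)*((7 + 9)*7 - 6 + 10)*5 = 7105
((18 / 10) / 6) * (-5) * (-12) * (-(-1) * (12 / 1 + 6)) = 324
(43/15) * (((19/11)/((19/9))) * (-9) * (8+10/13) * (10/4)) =-66177/143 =-462.78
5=5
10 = 10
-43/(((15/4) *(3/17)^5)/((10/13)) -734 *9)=488430808/75036593259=0.01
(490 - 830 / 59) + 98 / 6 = 87131 / 177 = 492.27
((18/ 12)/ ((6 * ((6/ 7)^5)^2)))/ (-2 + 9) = 40353607/ 241864704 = 0.17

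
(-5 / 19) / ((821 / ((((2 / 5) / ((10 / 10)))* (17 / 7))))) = -34 / 109193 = -0.00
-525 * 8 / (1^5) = -4200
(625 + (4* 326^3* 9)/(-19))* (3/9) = -1247243261/57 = -21881460.72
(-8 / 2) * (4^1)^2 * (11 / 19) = -704 / 19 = -37.05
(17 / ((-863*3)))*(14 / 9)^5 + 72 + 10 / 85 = 187272826450 / 2598923637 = 72.06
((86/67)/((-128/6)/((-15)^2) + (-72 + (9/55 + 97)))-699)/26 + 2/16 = -1084517203/40531114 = -26.76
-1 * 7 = -7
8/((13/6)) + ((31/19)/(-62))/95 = 3.69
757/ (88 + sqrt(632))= 8327/ 889 - 757*sqrt(158)/ 3556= 6.69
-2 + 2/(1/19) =36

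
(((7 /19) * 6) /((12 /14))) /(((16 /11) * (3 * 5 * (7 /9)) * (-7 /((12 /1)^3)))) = -3564 /95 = -37.52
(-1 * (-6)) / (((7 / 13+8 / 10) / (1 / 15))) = 0.30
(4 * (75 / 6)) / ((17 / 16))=800 / 17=47.06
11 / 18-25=-24.39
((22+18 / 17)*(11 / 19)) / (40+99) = 4312 / 44897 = 0.10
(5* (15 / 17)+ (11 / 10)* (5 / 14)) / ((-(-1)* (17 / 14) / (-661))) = -2615.41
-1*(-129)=129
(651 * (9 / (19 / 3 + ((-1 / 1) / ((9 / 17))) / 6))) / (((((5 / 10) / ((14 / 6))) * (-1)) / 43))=-63488124 / 325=-195348.07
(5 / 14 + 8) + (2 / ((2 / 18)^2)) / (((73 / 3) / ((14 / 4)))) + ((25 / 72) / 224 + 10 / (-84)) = 37134625 / 1177344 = 31.54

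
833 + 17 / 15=834.13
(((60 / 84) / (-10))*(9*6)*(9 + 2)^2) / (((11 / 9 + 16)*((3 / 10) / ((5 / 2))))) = -49005 / 217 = -225.83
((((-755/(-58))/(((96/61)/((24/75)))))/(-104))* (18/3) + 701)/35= 42275109/2111200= 20.02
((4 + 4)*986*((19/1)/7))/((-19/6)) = -47328/7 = -6761.14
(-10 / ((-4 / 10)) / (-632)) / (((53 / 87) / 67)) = -145725 / 33496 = -4.35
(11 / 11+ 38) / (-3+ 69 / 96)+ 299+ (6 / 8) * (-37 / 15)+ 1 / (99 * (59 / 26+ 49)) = 53958572953 / 192671820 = 280.05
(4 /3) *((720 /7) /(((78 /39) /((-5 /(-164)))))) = 2.09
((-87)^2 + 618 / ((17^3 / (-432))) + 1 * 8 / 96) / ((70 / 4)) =88607833 / 206346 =429.41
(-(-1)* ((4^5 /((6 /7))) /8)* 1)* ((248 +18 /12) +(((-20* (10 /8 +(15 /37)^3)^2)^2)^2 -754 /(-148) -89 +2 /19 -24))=2132087571709247018761965186772116976751893217365 /9880438621352082409283228226998042763108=215788757.30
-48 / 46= -24 / 23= -1.04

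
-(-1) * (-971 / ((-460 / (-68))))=-16507 / 115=-143.54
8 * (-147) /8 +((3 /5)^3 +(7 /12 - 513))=-988801 /1500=-659.20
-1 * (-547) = 547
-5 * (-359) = 1795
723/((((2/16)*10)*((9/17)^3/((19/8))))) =22496627/2430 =9257.87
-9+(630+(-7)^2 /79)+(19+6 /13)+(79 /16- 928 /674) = 3569761645 /5537584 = 644.64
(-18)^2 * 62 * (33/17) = 38994.35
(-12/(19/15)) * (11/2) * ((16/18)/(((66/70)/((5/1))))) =-14000/57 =-245.61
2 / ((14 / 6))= 6 / 7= 0.86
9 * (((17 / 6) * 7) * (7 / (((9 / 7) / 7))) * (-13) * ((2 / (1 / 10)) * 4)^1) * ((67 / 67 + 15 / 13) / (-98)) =155493.33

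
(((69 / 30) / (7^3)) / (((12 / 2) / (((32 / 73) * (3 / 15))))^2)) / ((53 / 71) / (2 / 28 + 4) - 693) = -3971456 / 1921863909811125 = -0.00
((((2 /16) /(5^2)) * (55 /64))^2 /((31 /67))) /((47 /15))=24321 /1909719040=0.00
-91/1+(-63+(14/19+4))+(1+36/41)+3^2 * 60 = 305847/779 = 392.61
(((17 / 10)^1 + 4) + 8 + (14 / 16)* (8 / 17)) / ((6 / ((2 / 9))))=2399 / 4590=0.52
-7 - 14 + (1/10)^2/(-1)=-2101/100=-21.01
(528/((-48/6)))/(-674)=33/337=0.10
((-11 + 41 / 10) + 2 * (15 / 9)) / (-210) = 107 / 6300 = 0.02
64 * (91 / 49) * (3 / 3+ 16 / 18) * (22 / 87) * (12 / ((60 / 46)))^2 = 4805.19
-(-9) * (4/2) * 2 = 36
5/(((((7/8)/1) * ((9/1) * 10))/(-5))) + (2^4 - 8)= 484/63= 7.68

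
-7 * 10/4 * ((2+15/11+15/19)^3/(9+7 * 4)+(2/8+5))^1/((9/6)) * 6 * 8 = -1359312746540/337785173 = -4024.19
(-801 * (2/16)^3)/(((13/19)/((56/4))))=-106533/3328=-32.01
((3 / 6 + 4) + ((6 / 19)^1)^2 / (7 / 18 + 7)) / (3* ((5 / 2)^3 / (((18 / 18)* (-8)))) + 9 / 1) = 4623072 / 3216871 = 1.44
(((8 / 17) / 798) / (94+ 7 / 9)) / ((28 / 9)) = 27 / 13500431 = 0.00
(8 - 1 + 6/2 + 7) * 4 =68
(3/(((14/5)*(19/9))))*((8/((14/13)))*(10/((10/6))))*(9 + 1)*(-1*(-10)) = 2106000/931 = 2262.08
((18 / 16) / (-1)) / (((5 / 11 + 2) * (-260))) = 11 / 6240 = 0.00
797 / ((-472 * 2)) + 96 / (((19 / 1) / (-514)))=-46595879 / 17936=-2597.90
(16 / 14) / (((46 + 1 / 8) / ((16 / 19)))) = 1024 / 49077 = 0.02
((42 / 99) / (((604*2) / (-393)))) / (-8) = 917 / 53152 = 0.02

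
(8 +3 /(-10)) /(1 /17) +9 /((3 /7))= 1519 /10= 151.90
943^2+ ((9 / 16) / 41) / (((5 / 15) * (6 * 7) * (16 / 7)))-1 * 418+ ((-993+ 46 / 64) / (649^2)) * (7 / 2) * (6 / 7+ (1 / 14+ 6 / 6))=7858911477791277 / 8841851392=888830.98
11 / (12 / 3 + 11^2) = 11 / 125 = 0.09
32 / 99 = 0.32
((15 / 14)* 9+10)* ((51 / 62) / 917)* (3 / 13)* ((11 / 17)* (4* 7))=27225 / 369551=0.07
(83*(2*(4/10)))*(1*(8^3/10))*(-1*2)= -169984/25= -6799.36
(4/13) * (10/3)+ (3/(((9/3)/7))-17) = -8.97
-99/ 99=-1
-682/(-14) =341/7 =48.71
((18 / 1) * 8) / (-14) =-72 / 7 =-10.29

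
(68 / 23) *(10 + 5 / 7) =5100 / 161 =31.68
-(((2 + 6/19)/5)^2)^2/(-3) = 3748096/244351875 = 0.02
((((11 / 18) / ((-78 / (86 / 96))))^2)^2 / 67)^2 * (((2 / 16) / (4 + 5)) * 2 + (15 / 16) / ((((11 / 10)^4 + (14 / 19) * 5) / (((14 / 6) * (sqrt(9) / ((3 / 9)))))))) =339843588589964550917175762599 / 67256955209755405328026079400574028269382749126656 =0.00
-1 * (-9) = 9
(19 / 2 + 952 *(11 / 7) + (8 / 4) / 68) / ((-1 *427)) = -25594 / 7259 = -3.53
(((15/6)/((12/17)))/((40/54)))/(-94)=-153/3008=-0.05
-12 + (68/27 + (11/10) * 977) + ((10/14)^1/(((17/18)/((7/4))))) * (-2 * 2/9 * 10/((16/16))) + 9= 4903663/4590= 1068.34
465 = 465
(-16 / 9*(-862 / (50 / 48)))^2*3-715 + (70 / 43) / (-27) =4710831865127 / 725625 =6492102.48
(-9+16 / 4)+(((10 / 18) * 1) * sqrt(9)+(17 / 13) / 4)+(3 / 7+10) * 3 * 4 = 133373 / 1092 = 122.14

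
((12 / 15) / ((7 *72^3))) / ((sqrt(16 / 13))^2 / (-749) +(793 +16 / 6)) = 1391 / 3614622433920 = 0.00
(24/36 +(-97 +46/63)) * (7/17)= -6023/153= -39.37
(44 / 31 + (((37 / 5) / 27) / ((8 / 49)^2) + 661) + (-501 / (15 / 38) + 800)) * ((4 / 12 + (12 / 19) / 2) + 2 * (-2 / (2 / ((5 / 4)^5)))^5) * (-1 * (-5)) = -924772684424832165139121839 / 1718897876977751949312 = -538003.27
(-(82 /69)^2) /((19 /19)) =-6724 /4761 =-1.41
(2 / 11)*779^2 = 1213682 / 11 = 110334.73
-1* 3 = -3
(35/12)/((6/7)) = 245/72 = 3.40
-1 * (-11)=11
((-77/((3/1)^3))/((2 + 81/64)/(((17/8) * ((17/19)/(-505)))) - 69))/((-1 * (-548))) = 6358/1143986031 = 0.00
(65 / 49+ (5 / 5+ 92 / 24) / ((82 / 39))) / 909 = 0.00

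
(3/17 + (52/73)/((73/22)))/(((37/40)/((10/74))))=7087000/124021817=0.06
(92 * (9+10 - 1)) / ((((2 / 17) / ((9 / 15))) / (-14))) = -591192 / 5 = -118238.40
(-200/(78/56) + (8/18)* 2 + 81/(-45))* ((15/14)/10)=-84533/5460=-15.48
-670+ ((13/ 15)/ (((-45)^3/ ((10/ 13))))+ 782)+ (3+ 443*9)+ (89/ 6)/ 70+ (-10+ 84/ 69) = 720662553287/ 176053500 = 4093.43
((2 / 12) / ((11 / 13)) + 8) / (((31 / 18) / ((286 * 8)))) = 337584 / 31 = 10889.81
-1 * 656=-656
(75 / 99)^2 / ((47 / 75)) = 15625 / 17061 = 0.92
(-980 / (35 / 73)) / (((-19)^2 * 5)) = -2044 / 1805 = -1.13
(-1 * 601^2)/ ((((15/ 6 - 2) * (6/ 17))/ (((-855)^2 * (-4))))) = 5985064449900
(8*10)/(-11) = -80/11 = -7.27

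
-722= -722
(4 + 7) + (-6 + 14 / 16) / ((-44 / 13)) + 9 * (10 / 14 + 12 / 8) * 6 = 325459 / 2464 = 132.09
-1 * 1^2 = -1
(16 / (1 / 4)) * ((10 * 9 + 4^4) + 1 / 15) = 332224 / 15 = 22148.27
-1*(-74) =74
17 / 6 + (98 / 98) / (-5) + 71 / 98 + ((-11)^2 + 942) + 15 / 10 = 1067.86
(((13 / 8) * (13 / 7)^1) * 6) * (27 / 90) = 1521 / 280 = 5.43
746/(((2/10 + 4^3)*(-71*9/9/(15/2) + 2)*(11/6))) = -27975/32956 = -0.85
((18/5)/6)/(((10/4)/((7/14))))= 3/25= 0.12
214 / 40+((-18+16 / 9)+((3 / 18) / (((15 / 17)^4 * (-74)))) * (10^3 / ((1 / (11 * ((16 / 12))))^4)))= -2504516166611 / 14565420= -171949.46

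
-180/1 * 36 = -6480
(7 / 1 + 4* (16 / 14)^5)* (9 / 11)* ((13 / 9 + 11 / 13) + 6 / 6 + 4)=19287183 / 218491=88.27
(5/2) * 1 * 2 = 5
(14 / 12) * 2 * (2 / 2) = 7 / 3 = 2.33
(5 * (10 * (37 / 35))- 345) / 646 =-2045 / 4522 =-0.45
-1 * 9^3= -729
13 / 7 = 1.86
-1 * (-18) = 18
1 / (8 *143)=1 / 1144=0.00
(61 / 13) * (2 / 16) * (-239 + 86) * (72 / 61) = -105.92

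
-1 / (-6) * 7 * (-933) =-2177 / 2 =-1088.50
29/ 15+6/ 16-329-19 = -41483/ 120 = -345.69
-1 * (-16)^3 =4096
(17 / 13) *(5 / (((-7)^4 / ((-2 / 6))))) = -85 / 93639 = -0.00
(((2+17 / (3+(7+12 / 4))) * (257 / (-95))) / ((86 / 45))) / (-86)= 2313 / 42484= 0.05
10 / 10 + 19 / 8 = 27 / 8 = 3.38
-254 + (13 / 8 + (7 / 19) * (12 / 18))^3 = -23463328787 / 94818816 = -247.45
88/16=11/2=5.50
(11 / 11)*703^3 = 347428927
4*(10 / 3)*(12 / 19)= 160 / 19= 8.42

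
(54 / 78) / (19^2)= 9 / 4693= 0.00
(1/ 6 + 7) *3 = 43/ 2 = 21.50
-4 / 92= -1 / 23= -0.04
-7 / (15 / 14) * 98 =-9604 / 15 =-640.27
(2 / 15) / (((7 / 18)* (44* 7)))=3 / 2695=0.00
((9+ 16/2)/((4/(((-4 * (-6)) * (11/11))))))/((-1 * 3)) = -34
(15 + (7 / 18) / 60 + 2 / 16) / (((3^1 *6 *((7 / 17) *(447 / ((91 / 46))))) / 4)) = 1805791 / 49965660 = 0.04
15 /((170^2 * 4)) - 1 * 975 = -22541997 /23120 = -975.00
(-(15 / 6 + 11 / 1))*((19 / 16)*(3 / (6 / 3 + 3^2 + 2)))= -1539 / 416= -3.70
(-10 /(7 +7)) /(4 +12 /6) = -0.12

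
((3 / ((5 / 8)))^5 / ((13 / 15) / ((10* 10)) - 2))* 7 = -668860416 / 74675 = -8956.95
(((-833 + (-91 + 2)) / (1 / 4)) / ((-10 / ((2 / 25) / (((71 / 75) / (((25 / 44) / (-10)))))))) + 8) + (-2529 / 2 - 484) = -2721427 / 1562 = -1742.27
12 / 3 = 4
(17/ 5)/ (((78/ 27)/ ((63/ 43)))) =9639/ 5590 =1.72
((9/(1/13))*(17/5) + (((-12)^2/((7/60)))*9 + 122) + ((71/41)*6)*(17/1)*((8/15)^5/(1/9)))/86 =94416474289/694181250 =136.01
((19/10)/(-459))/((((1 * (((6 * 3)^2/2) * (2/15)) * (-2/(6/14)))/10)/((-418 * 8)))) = -39710/28917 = -1.37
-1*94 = -94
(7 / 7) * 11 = 11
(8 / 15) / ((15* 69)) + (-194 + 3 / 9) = -3006667 / 15525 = -193.67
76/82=0.93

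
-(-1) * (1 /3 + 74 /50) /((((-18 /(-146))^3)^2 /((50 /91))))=41162909550608 /145083393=283718.96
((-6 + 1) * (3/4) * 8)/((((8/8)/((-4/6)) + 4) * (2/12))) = -72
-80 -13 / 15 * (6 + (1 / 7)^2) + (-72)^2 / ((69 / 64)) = 15968903 / 3381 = 4723.13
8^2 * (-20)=-1280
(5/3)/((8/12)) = 5/2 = 2.50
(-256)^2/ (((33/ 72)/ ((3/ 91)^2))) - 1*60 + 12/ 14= 8768394/ 91091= 96.26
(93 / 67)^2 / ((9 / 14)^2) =188356 / 40401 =4.66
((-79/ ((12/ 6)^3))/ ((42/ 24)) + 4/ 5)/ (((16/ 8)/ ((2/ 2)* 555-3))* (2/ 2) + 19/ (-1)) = 46782/ 183505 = 0.25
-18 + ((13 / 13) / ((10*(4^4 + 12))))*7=-18.00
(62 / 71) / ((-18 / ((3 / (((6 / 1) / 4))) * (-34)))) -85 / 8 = -7.33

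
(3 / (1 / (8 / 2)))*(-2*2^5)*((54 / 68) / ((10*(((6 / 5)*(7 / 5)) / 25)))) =-108000 / 119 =-907.56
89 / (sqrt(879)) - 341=-341 + 89 * sqrt(879) / 879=-338.00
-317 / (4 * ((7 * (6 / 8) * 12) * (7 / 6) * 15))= -317 / 4410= -0.07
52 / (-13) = -4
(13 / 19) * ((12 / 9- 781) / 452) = -30407 / 25764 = -1.18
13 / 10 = 1.30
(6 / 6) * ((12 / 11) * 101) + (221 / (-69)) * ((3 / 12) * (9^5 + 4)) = -143223331 / 3036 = -47175.01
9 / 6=3 / 2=1.50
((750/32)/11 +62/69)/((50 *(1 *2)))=36787/1214400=0.03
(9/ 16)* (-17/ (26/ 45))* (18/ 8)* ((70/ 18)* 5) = -1204875/ 1664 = -724.08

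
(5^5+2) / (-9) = -3127 / 9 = -347.44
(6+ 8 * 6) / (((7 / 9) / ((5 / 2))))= 1215 / 7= 173.57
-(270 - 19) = -251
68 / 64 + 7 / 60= 1.18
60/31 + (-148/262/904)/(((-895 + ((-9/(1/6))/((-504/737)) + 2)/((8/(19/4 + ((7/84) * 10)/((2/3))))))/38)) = 1.94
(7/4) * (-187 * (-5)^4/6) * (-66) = 8999375/4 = 2249843.75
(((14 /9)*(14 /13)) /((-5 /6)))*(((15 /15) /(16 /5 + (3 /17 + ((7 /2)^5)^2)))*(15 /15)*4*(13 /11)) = -3899392 /113193253107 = -0.00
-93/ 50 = -1.86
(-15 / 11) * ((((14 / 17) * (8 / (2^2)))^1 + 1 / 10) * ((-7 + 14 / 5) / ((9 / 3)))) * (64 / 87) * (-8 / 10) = -24192 / 12325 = -1.96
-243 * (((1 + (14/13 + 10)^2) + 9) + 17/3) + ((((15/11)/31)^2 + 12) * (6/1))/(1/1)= -659320367553/19651489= -33550.66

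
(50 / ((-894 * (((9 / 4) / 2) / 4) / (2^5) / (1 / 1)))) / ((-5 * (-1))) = -5120 / 4023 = -1.27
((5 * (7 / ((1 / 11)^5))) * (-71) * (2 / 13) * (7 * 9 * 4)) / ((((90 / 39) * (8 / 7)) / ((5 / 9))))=-19610375015 / 6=-3268395835.83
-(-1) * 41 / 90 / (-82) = -1 / 180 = -0.01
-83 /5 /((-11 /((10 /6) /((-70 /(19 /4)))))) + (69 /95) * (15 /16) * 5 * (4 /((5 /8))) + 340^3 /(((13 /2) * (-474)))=-12735.28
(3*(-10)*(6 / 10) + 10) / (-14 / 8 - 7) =32 / 35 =0.91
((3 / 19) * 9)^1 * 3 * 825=66825 / 19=3517.11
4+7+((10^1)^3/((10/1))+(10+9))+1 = 131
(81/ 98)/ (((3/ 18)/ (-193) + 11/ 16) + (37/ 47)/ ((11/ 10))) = 193974264/ 329099533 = 0.59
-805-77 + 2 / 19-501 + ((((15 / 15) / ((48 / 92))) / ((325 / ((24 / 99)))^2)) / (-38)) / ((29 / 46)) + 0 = -262939951836589 / 190137358125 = -1382.89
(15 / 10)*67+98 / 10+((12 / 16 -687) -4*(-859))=57201 / 20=2860.05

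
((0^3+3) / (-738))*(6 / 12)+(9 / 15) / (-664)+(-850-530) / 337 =-563940863 / 137617320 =-4.10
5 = 5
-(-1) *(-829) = -829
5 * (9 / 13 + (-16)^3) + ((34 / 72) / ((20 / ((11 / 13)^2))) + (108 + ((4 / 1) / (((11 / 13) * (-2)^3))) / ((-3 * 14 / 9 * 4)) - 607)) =-20975.49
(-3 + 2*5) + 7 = 14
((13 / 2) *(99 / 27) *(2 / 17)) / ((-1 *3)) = -143 / 153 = -0.93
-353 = -353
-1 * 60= -60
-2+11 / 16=-21 / 16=-1.31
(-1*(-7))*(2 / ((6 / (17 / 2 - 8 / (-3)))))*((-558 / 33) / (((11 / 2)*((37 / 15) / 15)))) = -2180850 / 4477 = -487.12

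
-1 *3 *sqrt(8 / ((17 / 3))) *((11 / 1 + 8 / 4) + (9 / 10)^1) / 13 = -417 *sqrt(102) / 1105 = -3.81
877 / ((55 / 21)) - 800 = -25583 / 55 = -465.15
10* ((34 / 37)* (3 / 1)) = 1020 / 37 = 27.57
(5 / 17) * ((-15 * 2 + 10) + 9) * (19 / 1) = -1045 / 17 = -61.47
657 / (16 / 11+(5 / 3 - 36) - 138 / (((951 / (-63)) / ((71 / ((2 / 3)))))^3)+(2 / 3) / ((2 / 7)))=306954905268 / 22627855623877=0.01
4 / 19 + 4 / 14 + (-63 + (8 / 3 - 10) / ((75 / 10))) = -379937 / 5985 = -63.48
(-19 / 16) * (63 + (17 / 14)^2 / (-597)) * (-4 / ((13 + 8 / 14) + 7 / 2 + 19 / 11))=1540636603 / 96785640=15.92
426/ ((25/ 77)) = 32802/ 25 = 1312.08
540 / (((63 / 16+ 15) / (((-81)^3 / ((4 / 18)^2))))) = -306867714.06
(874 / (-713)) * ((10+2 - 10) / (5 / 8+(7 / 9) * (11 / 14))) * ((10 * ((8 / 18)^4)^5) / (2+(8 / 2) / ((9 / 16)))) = -0.00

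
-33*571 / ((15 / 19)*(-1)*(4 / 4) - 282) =119339 / 1791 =66.63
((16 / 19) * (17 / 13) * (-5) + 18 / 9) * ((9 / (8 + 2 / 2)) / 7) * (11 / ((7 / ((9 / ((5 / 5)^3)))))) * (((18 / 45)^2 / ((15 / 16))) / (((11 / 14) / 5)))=-332544 / 43225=-7.69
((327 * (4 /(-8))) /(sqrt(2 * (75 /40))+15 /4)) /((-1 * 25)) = 654 /275 - 436 * sqrt(15) /1375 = 1.15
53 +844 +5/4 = 3593/4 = 898.25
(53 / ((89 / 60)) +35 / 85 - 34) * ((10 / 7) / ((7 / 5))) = 2.19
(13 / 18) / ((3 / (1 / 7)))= 0.03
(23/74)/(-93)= -23/6882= -0.00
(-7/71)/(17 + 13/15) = -0.01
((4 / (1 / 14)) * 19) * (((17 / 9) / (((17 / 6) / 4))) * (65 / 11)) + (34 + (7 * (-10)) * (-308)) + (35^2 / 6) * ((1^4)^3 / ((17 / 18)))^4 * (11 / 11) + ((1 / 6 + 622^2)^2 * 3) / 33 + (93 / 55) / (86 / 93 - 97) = 20106009939246475833431 / 1477595067300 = 13607253018.23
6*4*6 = 144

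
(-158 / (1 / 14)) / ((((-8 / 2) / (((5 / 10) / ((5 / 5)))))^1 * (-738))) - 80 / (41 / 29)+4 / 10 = -417413 / 7380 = -56.56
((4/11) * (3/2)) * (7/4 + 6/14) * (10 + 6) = 1464/77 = 19.01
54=54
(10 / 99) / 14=5 / 693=0.01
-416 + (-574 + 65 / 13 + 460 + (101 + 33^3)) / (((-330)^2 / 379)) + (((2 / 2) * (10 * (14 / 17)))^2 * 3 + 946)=27018872299 / 31472100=858.50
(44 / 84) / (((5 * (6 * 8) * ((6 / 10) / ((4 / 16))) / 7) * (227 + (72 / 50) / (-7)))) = 1925 / 68582592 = 0.00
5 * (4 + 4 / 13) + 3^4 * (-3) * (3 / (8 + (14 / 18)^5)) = -66.46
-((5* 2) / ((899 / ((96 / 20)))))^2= -0.00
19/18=1.06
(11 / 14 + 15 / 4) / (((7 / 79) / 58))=290957 / 98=2968.95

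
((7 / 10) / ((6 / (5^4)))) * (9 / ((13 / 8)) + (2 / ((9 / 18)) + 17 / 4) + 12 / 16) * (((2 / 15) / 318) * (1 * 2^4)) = 4900 / 689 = 7.11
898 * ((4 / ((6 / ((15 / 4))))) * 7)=15715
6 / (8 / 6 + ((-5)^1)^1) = -18 / 11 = -1.64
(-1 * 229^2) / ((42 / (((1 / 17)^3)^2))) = -52441 / 1013777898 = -0.00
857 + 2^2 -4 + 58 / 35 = 30053 / 35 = 858.66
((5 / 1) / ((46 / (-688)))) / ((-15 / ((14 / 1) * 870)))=1396640 / 23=60723.48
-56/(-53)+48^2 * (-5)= -610504/53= -11518.94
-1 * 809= -809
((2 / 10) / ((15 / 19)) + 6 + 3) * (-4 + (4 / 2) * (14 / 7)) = 0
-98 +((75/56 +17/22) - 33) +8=-74467/616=-120.89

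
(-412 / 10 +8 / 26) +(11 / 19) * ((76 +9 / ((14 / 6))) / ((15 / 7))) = -71569 / 3705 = -19.32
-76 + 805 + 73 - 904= -102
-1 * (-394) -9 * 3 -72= 295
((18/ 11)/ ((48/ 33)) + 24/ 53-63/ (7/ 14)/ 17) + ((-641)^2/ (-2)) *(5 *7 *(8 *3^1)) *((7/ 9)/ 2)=-1451198947673/ 21624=-67110569.17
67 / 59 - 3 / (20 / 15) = -263 / 236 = -1.11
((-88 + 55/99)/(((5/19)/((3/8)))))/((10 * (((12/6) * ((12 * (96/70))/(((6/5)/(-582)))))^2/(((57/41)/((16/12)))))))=-13921243/273042977587200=-0.00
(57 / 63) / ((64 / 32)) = 19 / 42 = 0.45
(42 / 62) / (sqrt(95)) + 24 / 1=21 * sqrt(95) / 2945 + 24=24.07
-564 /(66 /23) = -2162 /11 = -196.55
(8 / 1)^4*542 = 2220032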